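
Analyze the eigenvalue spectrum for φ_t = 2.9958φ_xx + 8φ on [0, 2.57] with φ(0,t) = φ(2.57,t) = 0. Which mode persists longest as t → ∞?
Eigenvalues: λₙ = 2.9958n²π²/2.57² - 8.
First three modes:
  n=1: λ₁ = 2.9958π²/2.57² - 8 ≈ -3.523
  n=2: λ₂ = 11.9832π²/2.57² - 8 ≈ 9.906
  n=3: λ₃ = 26.9622π²/2.57² - 8 ≈ 32.289
Since 2.9958π²/2.57² ≈ 4.477 < 8, λ₁ < 0.
The n=1 mode grows fastest (−λₙ is largest for n=1) → dominates.
Asymptotic: φ ~ c₁ sin(πx/2.57) e^{3.523t} (exponential growth at rate −λ₁ ≈ 3.523).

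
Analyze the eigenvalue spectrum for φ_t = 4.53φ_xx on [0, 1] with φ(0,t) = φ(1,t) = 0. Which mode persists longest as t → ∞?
Eigenvalues: λₙ = 4.53n²π².
First three modes:
  n=1: λ₁ = 4.53π² ≈ 44.709
  n=2: λ₂ = 18.12π² ≈ 178.837 (4× faster decay)
  n=3: λ₃ = 40.77π² ≈ 402.384 (9× faster decay)
As t → ∞, higher modes decay exponentially faster. The n=1 mode dominates: φ ~ c₁ sin(πx) e^{-λ₁t}.
Decay rate: λ₁ = 4.53π² ≈ 44.709.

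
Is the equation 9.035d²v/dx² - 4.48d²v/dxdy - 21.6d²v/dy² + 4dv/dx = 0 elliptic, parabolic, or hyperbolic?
Computing B² - 4AC with A = 9.035, B = -4.48, C = -21.6: discriminant = 800.6944 (positive). Answer: hyperbolic.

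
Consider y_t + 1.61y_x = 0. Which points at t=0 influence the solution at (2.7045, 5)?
A single point: x = -5.3455. The characteristic through (2.7045, 5) is x - 1.61t = const, so x = 2.7045 - 1.61·5 = -5.3455.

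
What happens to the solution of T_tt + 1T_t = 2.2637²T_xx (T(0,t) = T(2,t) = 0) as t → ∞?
T → 0. Damping (γ=1) dissipates energy; oscillations decay exponentially.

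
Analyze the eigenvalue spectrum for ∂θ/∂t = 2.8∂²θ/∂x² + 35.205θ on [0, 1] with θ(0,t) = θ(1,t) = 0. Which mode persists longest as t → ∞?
Eigenvalues: λₙ = 2.8n²π²/1² - 35.205.
First three modes:
  n=1: λ₁ = 2.8π² - 35.205 ≈ -7.57
  n=2: λ₂ = 11.2π² - 35.205 ≈ 75.335
  n=3: λ₃ = 25.2π² - 35.205 ≈ 213.509
Since 2.8π² ≈ 27.635 < 35.205, λ₁ < 0.
The n=1 mode grows fastest (−λₙ is largest for n=1) → dominates.
Asymptotic: θ ~ c₁ sin(πx/1) e^{7.57t} (exponential growth at rate −λ₁ ≈ 7.57).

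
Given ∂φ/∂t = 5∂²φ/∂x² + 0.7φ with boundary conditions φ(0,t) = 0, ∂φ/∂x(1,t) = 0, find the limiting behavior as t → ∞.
φ → 0. Diffusion dominates reaction (r=0.7 < κπ²/(4L²)≈12.34); solution decays.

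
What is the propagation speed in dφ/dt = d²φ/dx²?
Infinite. The heat equation is parabolic, not hyperbolic, so disturbances propagate instantly.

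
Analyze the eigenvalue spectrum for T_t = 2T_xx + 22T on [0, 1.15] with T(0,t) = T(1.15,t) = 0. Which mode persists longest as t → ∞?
Eigenvalues: λₙ = 2n²π²/1.15² - 22.
First three modes:
  n=1: λ₁ = 2π²/1.15² - 22 ≈ -7.074
  n=2: λ₂ = 8π²/1.15² - 22 ≈ 37.703
  n=3: λ₃ = 18π²/1.15² - 22 ≈ 112.331
Since 2π²/1.15² ≈ 14.926 < 22, λ₁ < 0.
The n=1 mode grows fastest (−λₙ is largest for n=1) → dominates.
Asymptotic: T ~ c₁ sin(πx/1.15) e^{7.074t} (exponential growth at rate −λ₁ ≈ 7.074).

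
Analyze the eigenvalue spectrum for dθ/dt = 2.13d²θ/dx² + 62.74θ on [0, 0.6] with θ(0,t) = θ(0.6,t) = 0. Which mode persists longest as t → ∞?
Eigenvalues: λₙ = 2.13n²π²/0.6² - 62.74.
First three modes:
  n=1: λ₁ = 2.13π²/0.6² - 62.74 ≈ -4.345
  n=2: λ₂ = 8.52π²/0.6² - 62.74 ≈ 170.841
  n=3: λ₃ = 19.17π²/0.6² - 62.74 ≈ 462.816
Since 2.13π²/0.6² ≈ 58.395 < 62.74, λ₁ < 0.
The n=1 mode grows fastest (−λₙ is largest for n=1) → dominates.
Asymptotic: θ ~ c₁ sin(πx/0.6) e^{4.345t} (exponential growth at rate −λ₁ ≈ 4.345).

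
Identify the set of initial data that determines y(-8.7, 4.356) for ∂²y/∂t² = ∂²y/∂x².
Domain of dependence: [-13.056, -4.344]. Signals travel at speed 1, so data within |x - -8.7| ≤ 1·4.356 = 4.356 can reach the point.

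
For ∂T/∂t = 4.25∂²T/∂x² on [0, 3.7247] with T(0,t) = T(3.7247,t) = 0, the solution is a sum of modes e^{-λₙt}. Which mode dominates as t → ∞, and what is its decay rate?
Eigenvalues: λₙ = 4.25n²π²/3.7247².
First three modes:
  n=1: λ₁ = 4.25π²/3.7247² ≈ 3.023
  n=2: λ₂ = 17π²/3.7247² ≈ 12.094 (4× faster decay)
  n=3: λ₃ = 38.25π²/3.7247² ≈ 27.211 (9× faster decay)
As t → ∞, higher modes decay exponentially faster. The n=1 mode dominates: T ~ c₁ sin(πx/3.7247) e^{-λ₁t}.
Decay rate: λ₁ = 4.25π²/3.7247² ≈ 3.023.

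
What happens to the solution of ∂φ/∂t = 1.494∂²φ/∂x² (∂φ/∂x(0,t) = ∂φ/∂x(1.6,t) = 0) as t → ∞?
φ → constant (steady state). Heat is conserved (no flux at boundaries); solution approaches the spatial average.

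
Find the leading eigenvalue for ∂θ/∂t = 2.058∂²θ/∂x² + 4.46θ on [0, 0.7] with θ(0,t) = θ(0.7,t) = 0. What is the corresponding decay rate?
Eigenvalues: λₙ = 2.058n²π²/0.7² - 4.46.
First three modes:
  n=1: λ₁ = 2.058π²/0.7² - 4.46 ≈ 36.992
  n=2: λ₂ = 8.232π²/0.7² - 4.46 ≈ 161.349
  n=3: λ₃ = 18.522π²/0.7² - 4.46 ≈ 368.611
Since 2.058π²/0.7² ≈ 41.452 > 4.46, all λₙ > 0.
The n=1 mode decays slowest → dominates as t → ∞.
Asymptotic: θ ~ c₁ sin(πx/0.7) e^{-λ₁t} with decay rate λ₁ ≈ 36.992.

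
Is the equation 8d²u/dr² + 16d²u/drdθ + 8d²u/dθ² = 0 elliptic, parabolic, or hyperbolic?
Computing B² - 4AC with A = 8, B = 16, C = 8: discriminant = 0 (zero). Answer: parabolic.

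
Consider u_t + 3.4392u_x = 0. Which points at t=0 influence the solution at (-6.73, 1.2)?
A single point: x = -10.85704. The characteristic through (-6.73, 1.2) is x - 3.4392t = const, so x = -6.73 - 3.4392·1.2 = -10.85704.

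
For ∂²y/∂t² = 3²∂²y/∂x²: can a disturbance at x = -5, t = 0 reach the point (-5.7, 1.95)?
Yes. The domain of dependence is [-11.55, 0.15], and -5 ∈ [-11.55, 0.15].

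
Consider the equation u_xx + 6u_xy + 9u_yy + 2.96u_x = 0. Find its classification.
Parabolic. (A = 1, B = 6, C = 9 gives B² - 4AC = 0.)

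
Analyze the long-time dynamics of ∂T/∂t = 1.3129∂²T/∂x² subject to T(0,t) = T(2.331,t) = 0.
Long-time behavior: T → 0. Heat diffuses out through both boundaries.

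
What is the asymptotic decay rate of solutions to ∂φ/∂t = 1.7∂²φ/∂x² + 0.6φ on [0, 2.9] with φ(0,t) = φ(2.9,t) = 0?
Eigenvalues: λₙ = 1.7n²π²/2.9² - 0.6.
First three modes:
  n=1: λ₁ = 1.7π²/2.9² - 0.6 ≈ 1.395
  n=2: λ₂ = 6.8π²/2.9² - 0.6 ≈ 7.38
  n=3: λ₃ = 15.3π²/2.9² - 0.6 ≈ 17.355
Since 1.7π²/2.9² ≈ 1.995 > 0.6, all λₙ > 0.
The n=1 mode decays slowest → dominates as t → ∞.
Asymptotic: φ ~ c₁ sin(πx/2.9) e^{-λ₁t} with decay rate λ₁ ≈ 1.395.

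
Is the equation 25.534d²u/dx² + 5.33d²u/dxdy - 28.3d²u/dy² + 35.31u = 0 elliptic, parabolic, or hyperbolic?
Computing B² - 4AC with A = 25.534, B = 5.33, C = -28.3: discriminant = 2918.8577 (positive). Answer: hyperbolic.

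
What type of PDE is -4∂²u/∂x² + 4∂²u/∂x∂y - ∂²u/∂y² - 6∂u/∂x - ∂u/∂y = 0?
With A = -4, B = 4, C = -1, the discriminant is 0. This is a parabolic PDE.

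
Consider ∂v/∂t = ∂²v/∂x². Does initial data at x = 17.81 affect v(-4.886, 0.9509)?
Yes, for any finite x. The heat equation has infinite propagation speed, so all initial data affects all points at any t > 0.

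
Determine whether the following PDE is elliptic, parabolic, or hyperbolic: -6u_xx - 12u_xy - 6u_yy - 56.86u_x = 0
Coefficients: A = -6, B = -12, C = -6. B² - 4AC = 0, which is zero, so the equation is parabolic.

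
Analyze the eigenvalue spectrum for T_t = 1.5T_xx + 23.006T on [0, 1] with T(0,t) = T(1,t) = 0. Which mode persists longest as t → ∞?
Eigenvalues: λₙ = 1.5n²π²/1² - 23.006.
First three modes:
  n=1: λ₁ = 1.5π² - 23.006 ≈ -8.202
  n=2: λ₂ = 6π² - 23.006 ≈ 36.212
  n=3: λ₃ = 13.5π² - 23.006 ≈ 110.234
Since 1.5π² ≈ 14.804 < 23.006, λ₁ < 0.
The n=1 mode grows fastest (−λₙ is largest for n=1) → dominates.
Asymptotic: T ~ c₁ sin(πx/1) e^{8.202t} (exponential growth at rate −λ₁ ≈ 8.202).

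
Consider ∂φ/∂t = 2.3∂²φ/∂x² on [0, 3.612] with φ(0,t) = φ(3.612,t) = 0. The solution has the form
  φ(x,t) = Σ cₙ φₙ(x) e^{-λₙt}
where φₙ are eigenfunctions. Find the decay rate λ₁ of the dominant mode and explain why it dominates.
Eigenvalues: λₙ = 2.3n²π²/3.612².
First three modes:
  n=1: λ₁ = 2.3π²/3.612² ≈ 1.74
  n=2: λ₂ = 9.2π²/3.612² ≈ 6.96 (4× faster decay)
  n=3: λ₃ = 20.7π²/3.612² ≈ 15.659 (9× faster decay)
As t → ∞, higher modes decay exponentially faster. The n=1 mode dominates: φ ~ c₁ sin(πx/3.612) e^{-λ₁t}.
Decay rate: λ₁ = 2.3π²/3.612² ≈ 1.74.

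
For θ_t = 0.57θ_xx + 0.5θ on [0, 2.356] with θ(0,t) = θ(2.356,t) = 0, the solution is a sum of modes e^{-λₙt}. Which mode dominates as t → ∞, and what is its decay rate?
Eigenvalues: λₙ = 0.57n²π²/2.356² - 0.5.
First three modes:
  n=1: λ₁ = 0.57π²/2.356² - 0.5 ≈ 0.514
  n=2: λ₂ = 2.28π²/2.356² - 0.5 ≈ 3.554
  n=3: λ₃ = 5.13π²/2.356² - 0.5 ≈ 8.622
Since 0.57π²/2.356² ≈ 1.014 > 0.5, all λₙ > 0.
The n=1 mode decays slowest → dominates as t → ∞.
Asymptotic: θ ~ c₁ sin(πx/2.356) e^{-λ₁t} with decay rate λ₁ ≈ 0.514.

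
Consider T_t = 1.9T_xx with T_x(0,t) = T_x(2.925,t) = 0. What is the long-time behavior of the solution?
As t → ∞, T → constant (steady state). Heat is conserved (no flux at boundaries); solution approaches the spatial average.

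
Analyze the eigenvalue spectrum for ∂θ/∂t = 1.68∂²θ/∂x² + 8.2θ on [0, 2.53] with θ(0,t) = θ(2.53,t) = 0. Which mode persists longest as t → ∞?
Eigenvalues: λₙ = 1.68n²π²/2.53² - 8.2.
First three modes:
  n=1: λ₁ = 1.68π²/2.53² - 8.2 ≈ -5.61
  n=2: λ₂ = 6.72π²/2.53² - 8.2 ≈ 2.162
  n=3: λ₃ = 15.12π²/2.53² - 8.2 ≈ 15.114
Since 1.68π²/2.53² ≈ 2.59 < 8.2, λ₁ < 0.
The n=1 mode grows fastest (−λₙ is largest for n=1) → dominates.
Asymptotic: θ ~ c₁ sin(πx/2.53) e^{5.61t} (exponential growth at rate −λ₁ ≈ 5.61).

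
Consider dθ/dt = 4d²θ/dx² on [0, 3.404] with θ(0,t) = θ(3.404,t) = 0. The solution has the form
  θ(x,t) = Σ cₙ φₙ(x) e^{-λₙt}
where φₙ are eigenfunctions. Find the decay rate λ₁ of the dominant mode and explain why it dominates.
Eigenvalues: λₙ = 4n²π²/3.404².
First three modes:
  n=1: λ₁ = 4π²/3.404² ≈ 3.407
  n=2: λ₂ = 16π²/3.404² ≈ 13.628 (4× faster decay)
  n=3: λ₃ = 36π²/3.404² ≈ 30.664 (9× faster decay)
As t → ∞, higher modes decay exponentially faster. The n=1 mode dominates: θ ~ c₁ sin(πx/3.404) e^{-λ₁t}.
Decay rate: λ₁ = 4π²/3.404² ≈ 3.407.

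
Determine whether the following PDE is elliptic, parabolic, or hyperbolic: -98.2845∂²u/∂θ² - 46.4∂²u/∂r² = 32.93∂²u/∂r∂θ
Rewriting in standard form: -46.4∂²u/∂r² - 32.93∂²u/∂r∂θ - 98.2845∂²u/∂θ² = 0. Coefficients: A = -46.4, B = -32.93, C = -98.2845. B² - 4AC = -17157.2183, which is negative, so the equation is elliptic.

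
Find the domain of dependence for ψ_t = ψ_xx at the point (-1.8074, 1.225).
The entire real line. The heat equation has infinite propagation speed: any initial disturbance instantly affects all points (though exponentially small far away).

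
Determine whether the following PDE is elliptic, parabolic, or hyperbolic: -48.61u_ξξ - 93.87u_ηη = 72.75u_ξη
Rewriting in standard form: -48.61u_ξξ - 72.75u_ξη - 93.87u_ηη = 0. Coefficients: A = -48.61, B = -72.75, C = -93.87. B² - 4AC = -12959.5203, which is negative, so the equation is elliptic.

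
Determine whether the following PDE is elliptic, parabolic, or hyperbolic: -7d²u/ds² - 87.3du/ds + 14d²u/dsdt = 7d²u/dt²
Rewriting in standard form: -7d²u/ds² + 14d²u/dsdt - 7d²u/dt² - 87.3du/ds = 0. Coefficients: A = -7, B = 14, C = -7. B² - 4AC = 0, which is zero, so the equation is parabolic.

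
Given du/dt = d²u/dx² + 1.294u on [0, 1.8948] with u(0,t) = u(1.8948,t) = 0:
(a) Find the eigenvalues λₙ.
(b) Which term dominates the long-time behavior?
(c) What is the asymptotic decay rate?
Eigenvalues: λₙ = n²π²/1.8948² - 1.294.
First three modes:
  n=1: λ₁ = π²/1.8948² - 1.294 ≈ 1.455
  n=2: λ₂ = 4π²/1.8948² - 1.294 ≈ 9.702
  n=3: λ₃ = 9π²/1.8948² - 1.294 ≈ 23.447
Since π²/1.8948² ≈ 2.749 > 1.294, all λₙ > 0.
The n=1 mode decays slowest → dominates as t → ∞.
Asymptotic: u ~ c₁ sin(πx/1.8948) e^{-λ₁t} with decay rate λ₁ ≈ 1.455.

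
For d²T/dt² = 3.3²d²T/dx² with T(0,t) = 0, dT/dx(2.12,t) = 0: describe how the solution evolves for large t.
T oscillates (no decay). Energy is conserved; the solution oscillates indefinitely as standing waves.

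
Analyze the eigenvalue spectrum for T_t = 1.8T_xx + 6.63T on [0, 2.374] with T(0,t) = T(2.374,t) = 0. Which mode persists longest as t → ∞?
Eigenvalues: λₙ = 1.8n²π²/2.374² - 6.63.
First three modes:
  n=1: λ₁ = 1.8π²/2.374² - 6.63 ≈ -3.478
  n=2: λ₂ = 7.2π²/2.374² - 6.63 ≈ 5.979
  n=3: λ₃ = 16.2π²/2.374² - 6.63 ≈ 21.74
Since 1.8π²/2.374² ≈ 3.152 < 6.63, λ₁ < 0.
The n=1 mode grows fastest (−λₙ is largest for n=1) → dominates.
Asymptotic: T ~ c₁ sin(πx/2.374) e^{3.478t} (exponential growth at rate −λ₁ ≈ 3.478).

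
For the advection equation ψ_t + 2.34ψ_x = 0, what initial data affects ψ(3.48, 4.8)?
A single point: x = -7.752. The characteristic through (3.48, 4.8) is x - 2.34t = const, so x = 3.48 - 2.34·4.8 = -7.752.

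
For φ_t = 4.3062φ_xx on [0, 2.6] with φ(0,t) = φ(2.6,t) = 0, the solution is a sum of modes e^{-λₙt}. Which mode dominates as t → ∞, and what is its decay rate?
Eigenvalues: λₙ = 4.3062n²π²/2.6².
First three modes:
  n=1: λ₁ = 4.3062π²/2.6² ≈ 6.287
  n=2: λ₂ = 17.2248π²/2.6² ≈ 25.148 (4× faster decay)
  n=3: λ₃ = 38.7558π²/2.6² ≈ 56.583 (9× faster decay)
As t → ∞, higher modes decay exponentially faster. The n=1 mode dominates: φ ~ c₁ sin(πx/2.6) e^{-λ₁t}.
Decay rate: λ₁ = 4.3062π²/2.6² ≈ 6.287.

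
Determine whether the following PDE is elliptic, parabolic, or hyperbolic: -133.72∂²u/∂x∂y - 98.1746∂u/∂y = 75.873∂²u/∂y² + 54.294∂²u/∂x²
Rewriting in standard form: -54.294∂²u/∂x² - 133.72∂²u/∂x∂y - 75.873∂²u/∂y² - 98.1746∂u/∂y = 0. Coefficients: A = -54.294, B = -133.72, C = -75.873. B² - 4AC = 1403.243752, which is positive, so the equation is hyperbolic.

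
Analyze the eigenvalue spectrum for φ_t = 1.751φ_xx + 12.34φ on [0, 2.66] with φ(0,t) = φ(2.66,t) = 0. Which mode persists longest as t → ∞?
Eigenvalues: λₙ = 1.751n²π²/2.66² - 12.34.
First three modes:
  n=1: λ₁ = 1.751π²/2.66² - 12.34 ≈ -9.898
  n=2: λ₂ = 7.004π²/2.66² - 12.34 ≈ -2.57
  n=3: λ₃ = 15.759π²/2.66² - 12.34 ≈ 9.642
Since 1.751π²/2.66² ≈ 2.442 < 12.34, λ₁ < 0.
The n=1 mode grows fastest (−λₙ is largest for n=1) → dominates.
Asymptotic: φ ~ c₁ sin(πx/2.66) e^{9.898t} (exponential growth at rate −λ₁ ≈ 9.898).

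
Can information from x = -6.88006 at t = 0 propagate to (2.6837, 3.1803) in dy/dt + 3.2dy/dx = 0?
No. Only data at x = -7.49326 affects (2.6837, 3.1803). Advection has one-way propagation along characteristics.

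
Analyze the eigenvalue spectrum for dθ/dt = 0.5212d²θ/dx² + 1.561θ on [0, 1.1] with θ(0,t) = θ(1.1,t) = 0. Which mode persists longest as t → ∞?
Eigenvalues: λₙ = 0.5212n²π²/1.1² - 1.561.
First three modes:
  n=1: λ₁ = 0.5212π²/1.1² - 1.561 ≈ 2.69
  n=2: λ₂ = 2.0848π²/1.1² - 1.561 ≈ 15.444
  n=3: λ₃ = 4.6908π²/1.1² - 1.561 ≈ 36.7
Since 0.5212π²/1.1² ≈ 4.251 > 1.561, all λₙ > 0.
The n=1 mode decays slowest → dominates as t → ∞.
Asymptotic: θ ~ c₁ sin(πx/1.1) e^{-λ₁t} with decay rate λ₁ ≈ 2.69.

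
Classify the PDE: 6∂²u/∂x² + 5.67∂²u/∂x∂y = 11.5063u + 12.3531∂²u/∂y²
Rewriting in standard form: 6∂²u/∂x² + 5.67∂²u/∂x∂y - 12.3531∂²u/∂y² - 11.5063u = 0. A = 6, B = 5.67, C = -12.3531. Discriminant B² - 4AC = 328.6233. Since 328.6233 > 0, hyperbolic.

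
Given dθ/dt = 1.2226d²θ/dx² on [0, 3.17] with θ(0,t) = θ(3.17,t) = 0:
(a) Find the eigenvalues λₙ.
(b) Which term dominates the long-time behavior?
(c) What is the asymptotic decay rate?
Eigenvalues: λₙ = 1.2226n²π²/3.17².
First three modes:
  n=1: λ₁ = 1.2226π²/3.17² ≈ 1.201
  n=2: λ₂ = 4.8904π²/3.17² ≈ 4.803 (4× faster decay)
  n=3: λ₃ = 11.0034π²/3.17² ≈ 10.807 (9× faster decay)
As t → ∞, higher modes decay exponentially faster. The n=1 mode dominates: θ ~ c₁ sin(πx/3.17) e^{-λ₁t}.
Decay rate: λ₁ = 1.2226π²/3.17² ≈ 1.201.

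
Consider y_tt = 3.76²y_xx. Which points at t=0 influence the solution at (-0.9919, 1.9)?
Domain of dependence: [-8.1359, 6.1521]. Signals travel at speed 3.76, so data within |x - -0.9919| ≤ 3.76·1.9 = 7.144 can reach the point.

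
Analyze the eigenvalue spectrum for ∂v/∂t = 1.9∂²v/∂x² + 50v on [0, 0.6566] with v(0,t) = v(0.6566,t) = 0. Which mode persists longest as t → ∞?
Eigenvalues: λₙ = 1.9n²π²/0.6566² - 50.
First three modes:
  n=1: λ₁ = 1.9π²/0.6566² - 50 ≈ -6.504
  n=2: λ₂ = 7.6π²/0.6566² - 50 ≈ 123.985
  n=3: λ₃ = 17.1π²/0.6566² - 50 ≈ 341.466
Since 1.9π²/0.6566² ≈ 43.496 < 50, λ₁ < 0.
The n=1 mode grows fastest (−λₙ is largest for n=1) → dominates.
Asymptotic: v ~ c₁ sin(πx/0.6566) e^{6.504t} (exponential growth at rate −λ₁ ≈ 6.504).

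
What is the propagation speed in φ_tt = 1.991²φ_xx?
Speed = 1.991. Information travels along characteristics x = x₀ ± 1.991t.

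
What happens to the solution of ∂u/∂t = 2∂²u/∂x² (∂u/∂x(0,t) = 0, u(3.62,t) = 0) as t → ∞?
u → 0. Heat escapes through the Dirichlet boundary.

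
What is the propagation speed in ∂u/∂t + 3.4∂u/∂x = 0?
Speed = 3.4. Information travels along x - 3.4t = const (rightward).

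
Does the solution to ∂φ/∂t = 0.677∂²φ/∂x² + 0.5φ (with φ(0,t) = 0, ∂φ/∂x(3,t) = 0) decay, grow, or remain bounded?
φ grows unboundedly. Reaction dominates diffusion (r=0.5 > κπ²/(4L²)≈0.19); solution grows exponentially.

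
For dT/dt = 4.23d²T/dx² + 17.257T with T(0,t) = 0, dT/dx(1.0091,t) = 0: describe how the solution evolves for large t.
T grows unboundedly. Reaction dominates diffusion (r=17.257 > κπ²/(4L²)≈10.25); solution grows exponentially.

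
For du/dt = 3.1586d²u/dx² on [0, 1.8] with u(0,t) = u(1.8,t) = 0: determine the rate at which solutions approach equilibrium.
Eigenvalues: λₙ = 3.1586n²π²/1.8².
First three modes:
  n=1: λ₁ = 3.1586π²/1.8² ≈ 9.622
  n=2: λ₂ = 12.6344π²/1.8² ≈ 38.487 (4× faster decay)
  n=3: λ₃ = 28.4274π²/1.8² ≈ 86.595 (9× faster decay)
As t → ∞, higher modes decay exponentially faster. The n=1 mode dominates: u ~ c₁ sin(πx/1.8) e^{-λ₁t}.
Decay rate: λ₁ = 3.1586π²/1.8² ≈ 9.622.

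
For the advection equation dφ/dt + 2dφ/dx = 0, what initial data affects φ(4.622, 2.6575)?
A single point: x = -0.693. The characteristic through (4.622, 2.6575) is x - 2t = const, so x = 4.622 - 2·2.6575 = -0.693.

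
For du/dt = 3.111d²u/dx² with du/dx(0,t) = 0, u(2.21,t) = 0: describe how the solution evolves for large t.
u → 0. Heat escapes through the Dirichlet boundary.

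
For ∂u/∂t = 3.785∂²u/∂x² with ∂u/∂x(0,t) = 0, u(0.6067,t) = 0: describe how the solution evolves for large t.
u → 0. Heat escapes through the Dirichlet boundary.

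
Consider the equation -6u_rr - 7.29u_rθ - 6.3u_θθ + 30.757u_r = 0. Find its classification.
Elliptic. (A = -6, B = -7.29, C = -6.3 gives B² - 4AC = -98.0559.)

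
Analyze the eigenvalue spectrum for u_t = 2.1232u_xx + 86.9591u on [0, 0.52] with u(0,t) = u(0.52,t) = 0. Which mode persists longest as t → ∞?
Eigenvalues: λₙ = 2.1232n²π²/0.52² - 86.9591.
First three modes:
  n=1: λ₁ = 2.1232π²/0.52² - 86.9591 ≈ -9.462
  n=2: λ₂ = 8.4928π²/0.52² - 86.9591 ≈ 223.028
  n=3: λ₃ = 19.1088π²/0.52² - 86.9591 ≈ 610.512
Since 2.1232π²/0.52² ≈ 77.497 < 86.9591, λ₁ < 0.
The n=1 mode grows fastest (−λₙ is largest for n=1) → dominates.
Asymptotic: u ~ c₁ sin(πx/0.52) e^{9.462t} (exponential growth at rate −λ₁ ≈ 9.462).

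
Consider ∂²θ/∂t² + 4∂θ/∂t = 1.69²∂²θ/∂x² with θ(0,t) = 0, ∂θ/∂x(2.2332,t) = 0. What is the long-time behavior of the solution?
As t → ∞, θ → 0. Damping (γ=4) dissipates energy; oscillations decay exponentially.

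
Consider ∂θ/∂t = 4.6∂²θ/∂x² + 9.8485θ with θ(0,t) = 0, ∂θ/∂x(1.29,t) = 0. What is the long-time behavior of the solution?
As t → ∞, θ grows unboundedly. Reaction dominates diffusion (r=9.8485 > κπ²/(4L²)≈6.82); solution grows exponentially.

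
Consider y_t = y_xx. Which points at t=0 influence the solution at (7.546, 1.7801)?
The entire real line. The heat equation has infinite propagation speed: any initial disturbance instantly affects all points (though exponentially small far away).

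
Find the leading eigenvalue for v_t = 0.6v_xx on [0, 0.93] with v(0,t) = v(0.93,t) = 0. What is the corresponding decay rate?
Eigenvalues: λₙ = 0.6n²π²/0.93².
First three modes:
  n=1: λ₁ = 0.6π²/0.93² ≈ 6.847
  n=2: λ₂ = 2.4π²/0.93² ≈ 27.387 (4× faster decay)
  n=3: λ₃ = 5.4π²/0.93² ≈ 61.621 (9× faster decay)
As t → ∞, higher modes decay exponentially faster. The n=1 mode dominates: v ~ c₁ sin(πx/0.93) e^{-λ₁t}.
Decay rate: λ₁ = 0.6π²/0.93² ≈ 6.847.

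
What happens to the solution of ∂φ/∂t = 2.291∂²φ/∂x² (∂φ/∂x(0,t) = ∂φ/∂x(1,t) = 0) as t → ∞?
φ → constant (steady state). Heat is conserved (no flux at boundaries); solution approaches the spatial average.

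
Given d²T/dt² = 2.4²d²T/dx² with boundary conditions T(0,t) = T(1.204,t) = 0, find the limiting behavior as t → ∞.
T oscillates (no decay). Energy is conserved; the solution oscillates indefinitely as standing waves.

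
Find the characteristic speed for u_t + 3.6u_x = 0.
Speed = 3.6. Information travels along x - 3.6t = const (rightward).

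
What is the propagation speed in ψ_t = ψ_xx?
Infinite. The heat equation is parabolic, not hyperbolic, so disturbances propagate instantly.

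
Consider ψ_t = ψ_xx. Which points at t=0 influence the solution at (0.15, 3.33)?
The entire real line. The heat equation has infinite propagation speed: any initial disturbance instantly affects all points (though exponentially small far away).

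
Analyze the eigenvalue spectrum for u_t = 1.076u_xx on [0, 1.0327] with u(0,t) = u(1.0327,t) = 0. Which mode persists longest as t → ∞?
Eigenvalues: λₙ = 1.076n²π²/1.0327².
First three modes:
  n=1: λ₁ = 1.076π²/1.0327² ≈ 9.958
  n=2: λ₂ = 4.304π²/1.0327² ≈ 39.831 (4× faster decay)
  n=3: λ₃ = 9.684π²/1.0327² ≈ 89.62 (9× faster decay)
As t → ∞, higher modes decay exponentially faster. The n=1 mode dominates: u ~ c₁ sin(πx/1.0327) e^{-λ₁t}.
Decay rate: λ₁ = 1.076π²/1.0327² ≈ 9.958.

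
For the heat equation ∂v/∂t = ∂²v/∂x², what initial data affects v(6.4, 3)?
The entire real line. The heat equation has infinite propagation speed: any initial disturbance instantly affects all points (though exponentially small far away).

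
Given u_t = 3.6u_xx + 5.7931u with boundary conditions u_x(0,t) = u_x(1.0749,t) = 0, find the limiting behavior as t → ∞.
u grows unboundedly. With Neumann BCs the constant mode has diffusion eigenvalue 0, so any r > 0 makes it grow like e^(5.7931t); solution grows exponentially.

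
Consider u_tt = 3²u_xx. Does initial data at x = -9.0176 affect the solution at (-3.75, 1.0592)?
No. The domain of dependence is [-6.9276, -0.5724], and -9.0176 is outside this interval.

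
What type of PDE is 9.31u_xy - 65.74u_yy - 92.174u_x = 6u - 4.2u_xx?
Rewriting in standard form: 4.2u_xx + 9.31u_xy - 65.74u_yy - 92.174u_x - 6u = 0. With A = 4.2, B = 9.31, C = -65.74, the discriminant is 1191.1081. This is a hyperbolic PDE.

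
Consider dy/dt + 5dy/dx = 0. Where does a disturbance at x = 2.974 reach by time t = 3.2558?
At x = 19.253. The characteristic carries data from (2.974, 0) to (19.253, 3.2558).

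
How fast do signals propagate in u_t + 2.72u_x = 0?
Speed = 2.72. Information travels along x - 2.72t = const (rightward).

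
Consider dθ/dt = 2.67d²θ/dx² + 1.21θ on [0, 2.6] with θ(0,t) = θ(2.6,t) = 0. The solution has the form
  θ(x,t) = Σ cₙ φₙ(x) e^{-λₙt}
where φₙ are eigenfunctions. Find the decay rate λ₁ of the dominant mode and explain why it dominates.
Eigenvalues: λₙ = 2.67n²π²/2.6² - 1.21.
First three modes:
  n=1: λ₁ = 2.67π²/2.6² - 1.21 ≈ 2.688
  n=2: λ₂ = 10.68π²/2.6² - 1.21 ≈ 14.383
  n=3: λ₃ = 24.03π²/2.6² - 1.21 ≈ 33.874
Since 2.67π²/2.6² ≈ 3.898 > 1.21, all λₙ > 0.
The n=1 mode decays slowest → dominates as t → ∞.
Asymptotic: θ ~ c₁ sin(πx/2.6) e^{-λ₁t} with decay rate λ₁ ≈ 2.688.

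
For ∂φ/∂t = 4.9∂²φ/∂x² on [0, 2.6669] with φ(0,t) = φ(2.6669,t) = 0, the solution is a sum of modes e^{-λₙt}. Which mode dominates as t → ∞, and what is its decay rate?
Eigenvalues: λₙ = 4.9n²π²/2.6669².
First three modes:
  n=1: λ₁ = 4.9π²/2.6669² ≈ 6.8
  n=2: λ₂ = 19.6π²/2.6669² ≈ 27.198 (4× faster decay)
  n=3: λ₃ = 44.1π²/2.6669² ≈ 61.196 (9× faster decay)
As t → ∞, higher modes decay exponentially faster. The n=1 mode dominates: φ ~ c₁ sin(πx/2.6669) e^{-λ₁t}.
Decay rate: λ₁ = 4.9π²/2.6669² ≈ 6.8.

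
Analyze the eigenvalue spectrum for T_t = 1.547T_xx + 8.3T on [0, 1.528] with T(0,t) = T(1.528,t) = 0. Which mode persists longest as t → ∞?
Eigenvalues: λₙ = 1.547n²π²/1.528² - 8.3.
First three modes:
  n=1: λ₁ = 1.547π²/1.528² - 8.3 ≈ -1.761
  n=2: λ₂ = 6.188π²/1.528² - 8.3 ≈ 17.858
  n=3: λ₃ = 13.923π²/1.528² - 8.3 ≈ 50.555
Since 1.547π²/1.528² ≈ 6.539 < 8.3, λ₁ < 0.
The n=1 mode grows fastest (−λₙ is largest for n=1) → dominates.
Asymptotic: T ~ c₁ sin(πx/1.528) e^{1.761t} (exponential growth at rate −λ₁ ≈ 1.761).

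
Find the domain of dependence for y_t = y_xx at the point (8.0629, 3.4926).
The entire real line. The heat equation has infinite propagation speed: any initial disturbance instantly affects all points (though exponentially small far away).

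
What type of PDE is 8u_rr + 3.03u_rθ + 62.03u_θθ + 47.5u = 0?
With A = 8, B = 3.03, C = 62.03, the discriminant is -1975.7791. This is an elliptic PDE.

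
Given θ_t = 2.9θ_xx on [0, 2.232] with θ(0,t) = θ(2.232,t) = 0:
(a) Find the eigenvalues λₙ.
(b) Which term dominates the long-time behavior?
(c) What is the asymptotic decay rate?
Eigenvalues: λₙ = 2.9n²π²/2.232².
First three modes:
  n=1: λ₁ = 2.9π²/2.232² ≈ 5.745
  n=2: λ₂ = 11.6π²/2.232² ≈ 22.981 (4× faster decay)
  n=3: λ₃ = 26.1π²/2.232² ≈ 51.707 (9× faster decay)
As t → ∞, higher modes decay exponentially faster. The n=1 mode dominates: θ ~ c₁ sin(πx/2.232) e^{-λ₁t}.
Decay rate: λ₁ = 2.9π²/2.232² ≈ 5.745.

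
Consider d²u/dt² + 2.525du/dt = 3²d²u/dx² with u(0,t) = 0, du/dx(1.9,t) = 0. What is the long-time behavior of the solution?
As t → ∞, u → 0. Damping (γ=2.525) dissipates energy; oscillations decay exponentially.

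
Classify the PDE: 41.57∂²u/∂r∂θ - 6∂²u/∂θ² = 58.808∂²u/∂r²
Rewriting in standard form: -58.808∂²u/∂r² + 41.57∂²u/∂r∂θ - 6∂²u/∂θ² = 0. A = -58.808, B = 41.57, C = -6. Discriminant B² - 4AC = 316.6729. Since 316.6729 > 0, hyperbolic.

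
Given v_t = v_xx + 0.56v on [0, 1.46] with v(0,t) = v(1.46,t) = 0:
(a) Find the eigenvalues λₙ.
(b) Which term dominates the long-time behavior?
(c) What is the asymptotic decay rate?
Eigenvalues: λₙ = n²π²/1.46² - 0.56.
First three modes:
  n=1: λ₁ = π²/1.46² - 0.56 ≈ 4.07
  n=2: λ₂ = 4π²/1.46² - 0.56 ≈ 17.961
  n=3: λ₃ = 9π²/1.46² - 0.56 ≈ 41.111
Since π²/1.46² ≈ 4.63 > 0.56, all λₙ > 0.
The n=1 mode decays slowest → dominates as t → ∞.
Asymptotic: v ~ c₁ sin(πx/1.46) e^{-λ₁t} with decay rate λ₁ ≈ 4.07.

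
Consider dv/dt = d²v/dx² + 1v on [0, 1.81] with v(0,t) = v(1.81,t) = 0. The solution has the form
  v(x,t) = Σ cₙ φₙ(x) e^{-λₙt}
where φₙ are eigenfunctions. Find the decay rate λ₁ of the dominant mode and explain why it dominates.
Eigenvalues: λₙ = n²π²/1.81² - 1.
First three modes:
  n=1: λ₁ = π²/1.81² - 1 ≈ 2.013
  n=2: λ₂ = 4π²/1.81² - 1 ≈ 11.05
  n=3: λ₃ = 9π²/1.81² - 1 ≈ 26.113
Since π²/1.81² ≈ 3.013 > 1, all λₙ > 0.
The n=1 mode decays slowest → dominates as t → ∞.
Asymptotic: v ~ c₁ sin(πx/1.81) e^{-λ₁t} with decay rate λ₁ ≈ 2.013.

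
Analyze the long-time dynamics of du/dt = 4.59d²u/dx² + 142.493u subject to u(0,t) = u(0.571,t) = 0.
Long-time behavior: u grows unboundedly. Reaction dominates diffusion (r=142.493 > κπ²/L²≈138.94); solution grows exponentially.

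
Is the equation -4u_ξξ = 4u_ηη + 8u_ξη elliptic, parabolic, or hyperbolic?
Rewriting in standard form: -4u_ξξ - 8u_ξη - 4u_ηη = 0. Computing B² - 4AC with A = -4, B = -8, C = -4: discriminant = 0 (zero). Answer: parabolic.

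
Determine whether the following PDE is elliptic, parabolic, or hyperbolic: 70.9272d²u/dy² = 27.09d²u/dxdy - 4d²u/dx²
Rewriting in standard form: 4d²u/dx² - 27.09d²u/dxdy + 70.9272d²u/dy² = 0. Coefficients: A = 4, B = -27.09, C = 70.9272. B² - 4AC = -400.9671, which is negative, so the equation is elliptic.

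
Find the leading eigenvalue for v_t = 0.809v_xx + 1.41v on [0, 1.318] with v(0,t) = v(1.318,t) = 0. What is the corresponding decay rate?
Eigenvalues: λₙ = 0.809n²π²/1.318² - 1.41.
First three modes:
  n=1: λ₁ = 0.809π²/1.318² - 1.41 ≈ 3.186
  n=2: λ₂ = 3.236π²/1.318² - 1.41 ≈ 16.976
  n=3: λ₃ = 7.281π²/1.318² - 1.41 ≈ 39.958
Since 0.809π²/1.318² ≈ 4.596 > 1.41, all λₙ > 0.
The n=1 mode decays slowest → dominates as t → ∞.
Asymptotic: v ~ c₁ sin(πx/1.318) e^{-λ₁t} with decay rate λ₁ ≈ 3.186.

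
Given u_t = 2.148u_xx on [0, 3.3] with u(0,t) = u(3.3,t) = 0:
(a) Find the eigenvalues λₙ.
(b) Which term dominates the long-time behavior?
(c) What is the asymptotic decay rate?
Eigenvalues: λₙ = 2.148n²π²/3.3².
First three modes:
  n=1: λ₁ = 2.148π²/3.3² ≈ 1.947
  n=2: λ₂ = 8.592π²/3.3² ≈ 7.787 (4× faster decay)
  n=3: λ₃ = 19.332π²/3.3² ≈ 17.521 (9× faster decay)
As t → ∞, higher modes decay exponentially faster. The n=1 mode dominates: u ~ c₁ sin(πx/3.3) e^{-λ₁t}.
Decay rate: λ₁ = 2.148π²/3.3² ≈ 1.947.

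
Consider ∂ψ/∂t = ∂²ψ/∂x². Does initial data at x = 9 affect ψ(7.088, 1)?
Yes, for any finite x. The heat equation has infinite propagation speed, so all initial data affects all points at any t > 0.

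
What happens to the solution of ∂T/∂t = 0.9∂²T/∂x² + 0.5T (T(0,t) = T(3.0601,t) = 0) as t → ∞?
T → 0. Diffusion dominates reaction (r=0.5 < κπ²/L²≈0.95); solution decays.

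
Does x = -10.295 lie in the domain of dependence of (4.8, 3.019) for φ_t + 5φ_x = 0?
Yes. The characteristic through (4.8, 3.019) passes through x = -10.295.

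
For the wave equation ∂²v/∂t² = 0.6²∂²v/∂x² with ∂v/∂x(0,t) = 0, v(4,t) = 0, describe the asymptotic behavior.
v oscillates (no decay). Energy is conserved; the solution oscillates indefinitely as standing waves.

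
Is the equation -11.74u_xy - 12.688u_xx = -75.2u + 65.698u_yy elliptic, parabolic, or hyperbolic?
Rewriting in standard form: -12.688u_xx - 11.74u_xy - 65.698u_yy + 75.2u = 0. Computing B² - 4AC with A = -12.688, B = -11.74, C = -65.698: discriminant = -3196.477296 (negative). Answer: elliptic.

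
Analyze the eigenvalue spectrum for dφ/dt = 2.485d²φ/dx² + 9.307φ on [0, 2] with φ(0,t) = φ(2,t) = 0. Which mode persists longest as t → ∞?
Eigenvalues: λₙ = 2.485n²π²/2² - 9.307.
First three modes:
  n=1: λ₁ = 2.485π²/2² - 9.307 ≈ -3.176
  n=2: λ₂ = 9.94π²/2² - 9.307 ≈ 15.219
  n=3: λ₃ = 22.365π²/2² - 9.307 ≈ 45.876
Since 2.485π²/2² ≈ 6.131 < 9.307, λ₁ < 0.
The n=1 mode grows fastest (−λₙ is largest for n=1) → dominates.
Asymptotic: φ ~ c₁ sin(πx/2) e^{3.176t} (exponential growth at rate −λ₁ ≈ 3.176).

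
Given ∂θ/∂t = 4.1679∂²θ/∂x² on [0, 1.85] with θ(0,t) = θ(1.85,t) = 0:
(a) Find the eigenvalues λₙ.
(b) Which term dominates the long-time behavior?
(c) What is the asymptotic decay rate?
Eigenvalues: λₙ = 4.1679n²π²/1.85².
First three modes:
  n=1: λ₁ = 4.1679π²/1.85² ≈ 12.019
  n=2: λ₂ = 16.6716π²/1.85² ≈ 48.077 (4× faster decay)
  n=3: λ₃ = 37.5111π²/1.85² ≈ 108.172 (9× faster decay)
As t → ∞, higher modes decay exponentially faster. The n=1 mode dominates: θ ~ c₁ sin(πx/1.85) e^{-λ₁t}.
Decay rate: λ₁ = 4.1679π²/1.85² ≈ 12.019.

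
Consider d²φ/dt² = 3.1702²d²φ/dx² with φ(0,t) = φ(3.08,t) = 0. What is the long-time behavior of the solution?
As t → ∞, φ oscillates (no decay). Energy is conserved; the solution oscillates indefinitely as standing waves.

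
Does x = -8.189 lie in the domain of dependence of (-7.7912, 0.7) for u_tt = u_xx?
Yes. The domain of dependence is [-8.4912, -7.0912], and -8.189 ∈ [-8.4912, -7.0912].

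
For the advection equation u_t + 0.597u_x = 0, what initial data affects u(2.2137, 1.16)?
A single point: x = 1.52118. The characteristic through (2.2137, 1.16) is x - 0.597t = const, so x = 2.2137 - 0.597·1.16 = 1.52118.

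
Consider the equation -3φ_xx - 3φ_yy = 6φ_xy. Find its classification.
Rewriting in standard form: -3φ_xx - 6φ_xy - 3φ_yy = 0. Parabolic. (A = -3, B = -6, C = -3 gives B² - 4AC = 0.)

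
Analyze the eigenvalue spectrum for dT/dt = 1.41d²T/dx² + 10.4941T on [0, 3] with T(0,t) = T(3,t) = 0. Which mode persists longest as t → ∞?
Eigenvalues: λₙ = 1.41n²π²/3² - 10.4941.
First three modes:
  n=1: λ₁ = 1.41π²/3² - 10.4941 ≈ -8.948
  n=2: λ₂ = 5.64π²/3² - 10.4941 ≈ -4.309
  n=3: λ₃ = 12.69π²/3² - 10.4941 ≈ 3.422
Since 1.41π²/3² ≈ 1.546 < 10.4941, λ₁ < 0.
The n=1 mode grows fastest (−λₙ is largest for n=1) → dominates.
Asymptotic: T ~ c₁ sin(πx/3) e^{8.948t} (exponential growth at rate −λ₁ ≈ 8.948).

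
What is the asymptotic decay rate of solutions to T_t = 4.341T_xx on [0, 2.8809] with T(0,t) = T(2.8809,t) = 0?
Eigenvalues: λₙ = 4.341n²π²/2.8809².
First three modes:
  n=1: λ₁ = 4.341π²/2.8809² ≈ 5.162
  n=2: λ₂ = 17.364π²/2.8809² ≈ 20.649 (4× faster decay)
  n=3: λ₃ = 39.069π²/2.8809² ≈ 46.46 (9× faster decay)
As t → ∞, higher modes decay exponentially faster. The n=1 mode dominates: T ~ c₁ sin(πx/2.8809) e^{-λ₁t}.
Decay rate: λ₁ = 4.341π²/2.8809² ≈ 5.162.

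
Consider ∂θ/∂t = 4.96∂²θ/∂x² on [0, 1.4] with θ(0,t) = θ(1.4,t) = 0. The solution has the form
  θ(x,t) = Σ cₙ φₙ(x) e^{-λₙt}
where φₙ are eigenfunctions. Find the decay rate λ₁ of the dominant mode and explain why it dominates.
Eigenvalues: λₙ = 4.96n²π²/1.4².
First three modes:
  n=1: λ₁ = 4.96π²/1.4² ≈ 24.976
  n=2: λ₂ = 19.84π²/1.4² ≈ 99.905 (4× faster decay)
  n=3: λ₃ = 44.64π²/1.4² ≈ 224.785 (9× faster decay)
As t → ∞, higher modes decay exponentially faster. The n=1 mode dominates: θ ~ c₁ sin(πx/1.4) e^{-λ₁t}.
Decay rate: λ₁ = 4.96π²/1.4² ≈ 24.976.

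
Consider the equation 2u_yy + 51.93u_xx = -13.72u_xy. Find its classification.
Rewriting in standard form: 51.93u_xx + 13.72u_xy + 2u_yy = 0. Elliptic. (A = 51.93, B = 13.72, C = 2 gives B² - 4AC = -227.2016.)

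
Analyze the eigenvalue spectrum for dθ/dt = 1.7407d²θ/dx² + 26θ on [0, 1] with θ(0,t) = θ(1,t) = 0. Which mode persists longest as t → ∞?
Eigenvalues: λₙ = 1.7407n²π²/1² - 26.
First three modes:
  n=1: λ₁ = 1.7407π² - 26 ≈ -8.82
  n=2: λ₂ = 6.9628π² - 26 ≈ 42.72
  n=3: λ₃ = 15.6663π² - 26 ≈ 128.62
Since 1.7407π² ≈ 17.18 < 26, λ₁ < 0.
The n=1 mode grows fastest (−λₙ is largest for n=1) → dominates.
Asymptotic: θ ~ c₁ sin(πx/1) e^{8.82t} (exponential growth at rate −λ₁ ≈ 8.82).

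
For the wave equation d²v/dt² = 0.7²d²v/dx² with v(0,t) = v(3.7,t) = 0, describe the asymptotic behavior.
v oscillates (no decay). Energy is conserved; the solution oscillates indefinitely as standing waves.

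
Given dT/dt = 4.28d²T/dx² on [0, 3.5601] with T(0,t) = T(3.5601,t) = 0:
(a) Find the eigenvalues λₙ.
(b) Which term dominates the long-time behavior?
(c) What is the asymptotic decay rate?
Eigenvalues: λₙ = 4.28n²π²/3.5601².
First three modes:
  n=1: λ₁ = 4.28π²/3.5601² ≈ 3.333
  n=2: λ₂ = 17.12π²/3.5601² ≈ 13.332 (4× faster decay)
  n=3: λ₃ = 38.52π²/3.5601² ≈ 29.996 (9× faster decay)
As t → ∞, higher modes decay exponentially faster. The n=1 mode dominates: T ~ c₁ sin(πx/3.5601) e^{-λ₁t}.
Decay rate: λ₁ = 4.28π²/3.5601² ≈ 3.333.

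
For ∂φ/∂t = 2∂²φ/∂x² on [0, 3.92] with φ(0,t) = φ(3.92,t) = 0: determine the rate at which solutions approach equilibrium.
Eigenvalues: λₙ = 2n²π²/3.92².
First three modes:
  n=1: λ₁ = 2π²/3.92² ≈ 1.285
  n=2: λ₂ = 8π²/3.92² ≈ 5.138 (4× faster decay)
  n=3: λ₃ = 18π²/3.92² ≈ 11.561 (9× faster decay)
As t → ∞, higher modes decay exponentially faster. The n=1 mode dominates: φ ~ c₁ sin(πx/3.92) e^{-λ₁t}.
Decay rate: λ₁ = 2π²/3.92² ≈ 1.285.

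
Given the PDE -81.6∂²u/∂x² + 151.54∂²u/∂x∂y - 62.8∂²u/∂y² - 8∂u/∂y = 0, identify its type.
The second-order coefficients are A = -81.6, B = 151.54, C = -62.8. Since B² - 4AC = 2466.4516 > 0, this is a hyperbolic PDE.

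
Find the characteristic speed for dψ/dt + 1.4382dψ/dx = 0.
Speed = 1.4382. Information travels along x - 1.4382t = const (rightward).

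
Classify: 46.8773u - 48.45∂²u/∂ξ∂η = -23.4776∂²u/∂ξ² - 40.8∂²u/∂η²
Rewriting in standard form: 23.4776∂²u/∂ξ² - 48.45∂²u/∂ξ∂η + 40.8∂²u/∂η² + 46.8773u = 0. Elliptic (discriminant = -1484.14182).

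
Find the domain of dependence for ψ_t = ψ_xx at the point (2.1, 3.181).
The entire real line. The heat equation has infinite propagation speed: any initial disturbance instantly affects all points (though exponentially small far away).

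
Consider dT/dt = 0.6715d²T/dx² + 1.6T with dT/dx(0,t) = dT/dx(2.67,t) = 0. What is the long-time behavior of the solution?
As t → ∞, T grows unboundedly. With Neumann BCs the constant mode has diffusion eigenvalue 0, so any r > 0 makes it grow like e^(1.6t); solution grows exponentially.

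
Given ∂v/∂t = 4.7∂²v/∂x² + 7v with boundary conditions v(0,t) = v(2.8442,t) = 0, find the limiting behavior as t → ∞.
v grows unboundedly. Reaction dominates diffusion (r=7 > κπ²/L²≈5.73); solution grows exponentially.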